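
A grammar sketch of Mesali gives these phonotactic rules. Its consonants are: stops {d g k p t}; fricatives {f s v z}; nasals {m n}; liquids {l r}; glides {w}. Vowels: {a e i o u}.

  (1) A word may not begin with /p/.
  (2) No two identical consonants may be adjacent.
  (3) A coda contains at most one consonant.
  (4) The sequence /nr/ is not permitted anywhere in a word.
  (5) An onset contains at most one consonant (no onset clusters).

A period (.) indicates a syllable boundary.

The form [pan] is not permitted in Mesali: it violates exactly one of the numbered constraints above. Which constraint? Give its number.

1

[pan]: word begins with /p/.
This is a violation of constraint 1: "A word may not begin with /p/."
The remaining constraints (2, 3, 4, 5) are satisfied.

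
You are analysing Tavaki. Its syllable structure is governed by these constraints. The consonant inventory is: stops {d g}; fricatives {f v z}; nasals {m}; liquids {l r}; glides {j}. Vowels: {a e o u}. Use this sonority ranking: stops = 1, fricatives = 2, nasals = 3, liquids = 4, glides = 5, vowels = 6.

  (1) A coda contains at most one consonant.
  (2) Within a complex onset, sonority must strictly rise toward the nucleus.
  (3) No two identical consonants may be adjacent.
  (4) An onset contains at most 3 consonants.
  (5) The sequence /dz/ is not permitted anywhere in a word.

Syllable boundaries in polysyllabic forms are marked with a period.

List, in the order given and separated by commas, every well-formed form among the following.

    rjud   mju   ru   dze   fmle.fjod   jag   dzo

rjud — σ1 onset /rj/ (4→5 rises), coda /d/ ok → well-formed
mju — σ1 onset /mj/ (3→5 rises), coda /∅/ ok → well-formed
ru — σ1 onset /r/, coda /∅/ ok → well-formed
dze — violates constraint 5: contains banned sequence /dz/ → ill-formed
fmle.fjod — σ1 onset /fml/ (2→3→4 rises), coda /∅/ ok; σ2 onset /fj/ (2→5 rises), coda /d/ ok → well-formed
jag — σ1 onset /j/, coda /g/ ok → well-formed
dzo — violates constraint 5: contains banned sequence /dz/ → ill-formed

rjud, mju, ru, fmle.fjod, jag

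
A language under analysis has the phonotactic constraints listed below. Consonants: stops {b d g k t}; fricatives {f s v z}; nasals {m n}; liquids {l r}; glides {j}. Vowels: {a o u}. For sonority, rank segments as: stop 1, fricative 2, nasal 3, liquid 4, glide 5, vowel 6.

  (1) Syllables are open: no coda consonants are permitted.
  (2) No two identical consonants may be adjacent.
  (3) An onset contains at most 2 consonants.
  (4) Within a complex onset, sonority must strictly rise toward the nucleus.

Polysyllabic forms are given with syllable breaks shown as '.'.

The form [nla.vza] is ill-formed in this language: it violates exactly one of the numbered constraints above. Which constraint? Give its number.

[nla.vza]: syllable 2 onset /vz/: /v/ (fricative, 2) → /z/ (fricative, 2) does not rise.
This is a violation of constraint 4: "Within a complex onset, sonority must strictly rise toward the nucleus."
The remaining constraints (1, 2, 3) are satisfied.

4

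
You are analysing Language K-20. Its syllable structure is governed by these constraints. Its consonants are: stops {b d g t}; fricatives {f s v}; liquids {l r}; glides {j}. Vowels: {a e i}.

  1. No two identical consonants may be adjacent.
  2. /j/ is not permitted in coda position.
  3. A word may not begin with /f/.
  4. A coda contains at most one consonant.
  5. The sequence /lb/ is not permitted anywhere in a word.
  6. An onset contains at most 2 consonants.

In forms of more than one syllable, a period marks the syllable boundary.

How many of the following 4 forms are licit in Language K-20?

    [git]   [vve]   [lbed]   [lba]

1

[git] — σ1 onset /g/, coda /t/ ok → licit
[vve] — violates constraint 1: adjacent identical consonants /vv/ → illicit
[lbed] — violates constraint 5: contains banned sequence /lb/ → illicit
[lba] — violates constraint 5: contains banned sequence /lb/ → illicit
Licit: [git] → 1.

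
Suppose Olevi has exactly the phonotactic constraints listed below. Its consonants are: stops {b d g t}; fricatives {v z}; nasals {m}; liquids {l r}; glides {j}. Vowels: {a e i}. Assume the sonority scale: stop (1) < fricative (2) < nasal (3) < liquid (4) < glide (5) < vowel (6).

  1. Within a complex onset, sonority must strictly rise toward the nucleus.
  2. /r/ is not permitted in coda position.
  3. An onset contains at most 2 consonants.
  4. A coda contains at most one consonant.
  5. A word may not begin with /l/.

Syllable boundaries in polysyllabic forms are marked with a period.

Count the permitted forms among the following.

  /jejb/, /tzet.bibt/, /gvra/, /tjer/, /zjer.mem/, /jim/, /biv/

2

/jejb/ — violates constraint 4: syllable 1 coda /jb/ has 2 consonants (> 1) → not permitted
/tzet.bibt/ — violates constraint 4: syllable 2 coda /bt/ has 2 consonants (> 1) → not permitted
/gvra/ — violates constraint 3: syllable 1 onset /gvr/ has 3 consonants (> 2) → not permitted
/tjer/ — violates constraint 2: syllable 1 coda contains /r/ → not permitted
/zjer.mem/ — violates constraint 2: syllable 1 coda contains /r/ → not permitted
/jim/ — σ1 onset /j/, coda /m/ ok → permitted
/biv/ — σ1 onset /b/, coda /v/ ok → permitted
Permitted: /jim/, /biv/ → 2.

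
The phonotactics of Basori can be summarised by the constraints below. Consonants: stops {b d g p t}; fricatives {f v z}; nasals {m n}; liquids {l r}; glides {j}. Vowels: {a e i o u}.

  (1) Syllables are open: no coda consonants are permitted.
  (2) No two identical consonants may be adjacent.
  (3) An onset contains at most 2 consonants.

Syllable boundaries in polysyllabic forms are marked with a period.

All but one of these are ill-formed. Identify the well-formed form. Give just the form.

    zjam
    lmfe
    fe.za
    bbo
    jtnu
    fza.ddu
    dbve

fe.za

zjam — violates constraint 1: syllable 1 coda /m/ has 1 consonant (> 0) → ill-formed
lmfe — violates constraint 3: syllable 1 onset /lmf/ has 3 consonants (> 2) → ill-formed
fe.za — σ1 onset /f/, coda /∅/ ok; σ2 onset /z/, coda /∅/ ok → well-formed
bbo — violates constraint 2: adjacent identical consonants /bb/ → ill-formed
jtnu — violates constraint 3: syllable 1 onset /jtn/ has 3 consonants (> 2) → ill-formed
fza.ddu — violates constraint 2: adjacent identical consonants /dd/ → ill-formed
dbve — violates constraint 3: syllable 1 onset /dbv/ has 3 consonants (> 2) → ill-formed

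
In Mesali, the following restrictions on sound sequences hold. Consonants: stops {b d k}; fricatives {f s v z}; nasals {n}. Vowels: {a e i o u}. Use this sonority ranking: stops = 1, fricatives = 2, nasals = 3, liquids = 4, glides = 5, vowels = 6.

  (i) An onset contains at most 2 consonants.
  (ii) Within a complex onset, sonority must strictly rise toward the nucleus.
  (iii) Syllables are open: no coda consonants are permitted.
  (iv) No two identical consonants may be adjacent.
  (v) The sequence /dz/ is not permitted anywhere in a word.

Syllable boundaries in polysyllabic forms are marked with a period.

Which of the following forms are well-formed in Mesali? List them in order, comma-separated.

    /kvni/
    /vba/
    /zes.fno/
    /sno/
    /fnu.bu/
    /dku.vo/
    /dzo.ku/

/sno/, /fnu.bu/

/kvni/ — violates constraint (i): syllable 1 onset /kvn/ has 3 consonants (> 2) → ill-formed
/vba/ — violates constraint (ii): syllable 1 onset /vb/: /v/ (fricative, 2) → /b/ (stop, 1) does not rise → ill-formed
/zes.fno/ — violates constraint (iii): syllable 1 coda /s/ has 1 consonant (> 0) → ill-formed
/sno/ — σ1 onset /sn/ (2→3 rises), coda /∅/ ok → well-formed
/fnu.bu/ — σ1 onset /fn/ (2→3 rises), coda /∅/ ok; σ2 onset /b/, coda /∅/ ok → well-formed
/dku.vo/ — violates constraint (ii): syllable 1 onset /dk/: /d/ (stop, 1) → /k/ (stop, 1) does not rise → ill-formed
/dzo.ku/ — violates constraint (v): contains banned sequence /dz/ → ill-formed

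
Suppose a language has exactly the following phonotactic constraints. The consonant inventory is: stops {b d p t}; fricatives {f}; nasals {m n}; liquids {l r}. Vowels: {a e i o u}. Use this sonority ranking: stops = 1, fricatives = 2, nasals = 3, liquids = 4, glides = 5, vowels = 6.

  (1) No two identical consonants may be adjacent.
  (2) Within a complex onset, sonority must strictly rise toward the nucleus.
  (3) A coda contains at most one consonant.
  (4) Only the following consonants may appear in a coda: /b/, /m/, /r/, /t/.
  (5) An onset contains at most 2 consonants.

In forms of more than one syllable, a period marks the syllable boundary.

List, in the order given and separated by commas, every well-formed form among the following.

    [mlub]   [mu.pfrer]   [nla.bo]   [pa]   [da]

[mlub], [nla.bo], [pa], [da]

[mlub] — σ1 onset /ml/ (3→4 rises), coda /b/ ok → well-formed
[mu.pfrer] — violates constraint 5: syllable 2 onset /pfr/ has 3 consonants (> 2) → ill-formed
[nla.bo] — σ1 onset /nl/ (3→4 rises), coda /∅/ ok; σ2 onset /b/, coda /∅/ ok → well-formed
[pa] — σ1 onset /p/, coda /∅/ ok → well-formed
[da] — σ1 onset /d/, coda /∅/ ok → well-formed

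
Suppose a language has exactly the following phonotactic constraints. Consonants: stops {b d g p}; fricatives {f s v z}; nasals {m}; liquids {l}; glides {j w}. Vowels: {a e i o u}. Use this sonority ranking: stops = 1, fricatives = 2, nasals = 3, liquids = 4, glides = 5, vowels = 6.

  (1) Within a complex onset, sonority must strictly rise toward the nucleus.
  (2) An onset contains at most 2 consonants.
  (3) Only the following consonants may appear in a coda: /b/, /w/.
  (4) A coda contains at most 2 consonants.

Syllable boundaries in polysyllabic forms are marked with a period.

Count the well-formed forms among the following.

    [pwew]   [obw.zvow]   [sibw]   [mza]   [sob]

3

[pwew] — σ1 onset /pw/ (1→5 rises), coda /w/ ok → well-formed
[obw.zvow] — violates constraint 1: syllable 2 onset /zv/: /z/ (fricative, 2) → /v/ (fricative, 2) does not rise → ill-formed
[sibw] — σ1 onset /s/, coda /bw/ (2C) ok → well-formed
[mza] — violates constraint 1: syllable 1 onset /mz/: /m/ (nasal, 3) → /z/ (fricative, 2) does not rise → ill-formed
[sob] — σ1 onset /s/, coda /b/ ok → well-formed
Well-formed: [pwew], [sibw], [sob] → 3.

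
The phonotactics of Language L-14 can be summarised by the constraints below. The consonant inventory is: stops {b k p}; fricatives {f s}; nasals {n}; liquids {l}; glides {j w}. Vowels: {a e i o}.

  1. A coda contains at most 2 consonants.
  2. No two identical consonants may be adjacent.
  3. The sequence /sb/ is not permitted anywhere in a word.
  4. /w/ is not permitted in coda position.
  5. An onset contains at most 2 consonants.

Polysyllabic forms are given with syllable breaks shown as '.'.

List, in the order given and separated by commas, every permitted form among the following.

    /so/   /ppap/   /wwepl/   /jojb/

/so/, /jojb/

/so/ — σ1 onset /s/, coda /∅/ ok → permitted
/ppap/ — violates constraint 2: adjacent identical consonants /pp/ → not permitted
/wwepl/ — violates constraint 2: adjacent identical consonants /ww/ → not permitted
/jojb/ — σ1 onset /j/, coda /jb/ (2C) ok → permitted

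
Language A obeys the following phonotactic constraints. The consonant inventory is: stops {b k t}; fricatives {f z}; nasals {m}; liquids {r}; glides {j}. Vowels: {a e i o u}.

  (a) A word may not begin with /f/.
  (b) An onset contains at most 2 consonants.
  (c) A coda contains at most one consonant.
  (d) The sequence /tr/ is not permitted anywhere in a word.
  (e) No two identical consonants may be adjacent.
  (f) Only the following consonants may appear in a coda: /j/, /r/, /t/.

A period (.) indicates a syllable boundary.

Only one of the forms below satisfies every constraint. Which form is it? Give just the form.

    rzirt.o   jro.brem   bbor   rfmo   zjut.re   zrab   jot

jot

rzirt.o — violates constraint (c): syllable 1 coda /rt/ has 2 consonants (> 1) → ill-formed
jro.brem — violates constraint (f): syllable 2 coda contains /m/, which is not a licensed coda consonant → ill-formed
bbor — violates constraint (e): adjacent identical consonants /bb/ → ill-formed
rfmo — violates constraint (b): syllable 1 onset /rfm/ has 3 consonants (> 2) → ill-formed
zjut.re — violates constraint (d): contains banned sequence /tr/ → ill-formed
zrab — violates constraint (f): syllable 1 coda contains /b/, which is not a licensed coda consonant → ill-formed
jot — σ1 onset /j/, coda /t/ ok → well-formed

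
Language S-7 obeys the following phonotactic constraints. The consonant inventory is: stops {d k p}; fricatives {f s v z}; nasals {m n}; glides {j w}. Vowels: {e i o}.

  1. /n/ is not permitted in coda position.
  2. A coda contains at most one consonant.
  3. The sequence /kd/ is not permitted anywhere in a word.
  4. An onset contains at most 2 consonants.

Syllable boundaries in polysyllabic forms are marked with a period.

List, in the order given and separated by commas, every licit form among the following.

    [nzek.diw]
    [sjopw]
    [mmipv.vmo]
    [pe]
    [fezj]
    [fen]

[pe]

[nzek.diw] — violates constraint 3: contains banned sequence /kd/ → illicit
[sjopw] — violates constraint 2: syllable 1 coda /pw/ has 2 consonants (> 1) → illicit
[mmipv.vmo] — violates constraint 2: syllable 1 coda /pv/ has 2 consonants (> 1) → illicit
[pe] — σ1 onset /p/, coda /∅/ ok → licit
[fezj] — violates constraint 2: syllable 1 coda /zj/ has 2 consonants (> 1) → illicit
[fen] — violates constraint 1: syllable 1 coda contains /n/ → illicit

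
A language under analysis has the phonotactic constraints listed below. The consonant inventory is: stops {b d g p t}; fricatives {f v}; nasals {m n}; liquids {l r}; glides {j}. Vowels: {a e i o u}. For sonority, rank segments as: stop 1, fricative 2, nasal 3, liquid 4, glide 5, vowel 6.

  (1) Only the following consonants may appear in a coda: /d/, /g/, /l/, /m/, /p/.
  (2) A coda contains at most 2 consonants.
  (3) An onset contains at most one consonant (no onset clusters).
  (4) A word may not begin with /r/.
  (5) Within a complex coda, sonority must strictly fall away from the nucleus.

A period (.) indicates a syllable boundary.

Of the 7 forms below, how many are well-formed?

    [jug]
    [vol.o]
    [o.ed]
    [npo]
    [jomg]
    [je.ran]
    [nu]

[jug] — σ1 onset /j/, coda /g/ ok → well-formed
[vol.o] — σ1 onset /v/, coda /l/ ok; σ2 onset /∅/, coda /∅/ ok → well-formed
[o.ed] — σ1 onset /∅/, coda /∅/ ok; σ2 onset /∅/, coda /d/ ok → well-formed
[npo] — violates constraint 3: syllable 1 onset /np/ has 2 consonants (> 1) → ill-formed
[jomg] — σ1 onset /j/, coda /mg/ (3→1 falls) ok → well-formed
[je.ran] — violates constraint 1: syllable 2 coda contains /n/, which is not a licensed coda consonant → ill-formed
[nu] — σ1 onset /n/, coda /∅/ ok → well-formed
Well-formed: [jug], [vol.o], [o.ed], [jomg], [nu] → 5.

5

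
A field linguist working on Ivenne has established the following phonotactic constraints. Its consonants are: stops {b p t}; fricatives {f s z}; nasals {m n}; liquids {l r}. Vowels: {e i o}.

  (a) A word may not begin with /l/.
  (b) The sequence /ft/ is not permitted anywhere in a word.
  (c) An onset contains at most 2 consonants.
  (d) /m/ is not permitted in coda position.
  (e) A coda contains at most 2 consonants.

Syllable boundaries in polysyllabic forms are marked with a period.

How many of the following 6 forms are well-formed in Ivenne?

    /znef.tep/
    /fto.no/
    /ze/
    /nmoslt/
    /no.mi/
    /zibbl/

2

/znef.tep/ — violates constraint (b): contains banned sequence /ft/ → ill-formed
/fto.no/ — violates constraint (b): contains banned sequence /ft/ → ill-formed
/ze/ — σ1 onset /z/, coda /∅/ ok → well-formed
/nmoslt/ — violates constraint (e): syllable 1 coda /slt/ has 3 consonants (> 2) → ill-formed
/no.mi/ — σ1 onset /n/, coda /∅/ ok; σ2 onset /m/, coda /∅/ ok → well-formed
/zibbl/ — violates constraint (e): syllable 1 coda /bbl/ has 3 consonants (> 2) → ill-formed
Well-formed: /ze/, /no.mi/ → 2.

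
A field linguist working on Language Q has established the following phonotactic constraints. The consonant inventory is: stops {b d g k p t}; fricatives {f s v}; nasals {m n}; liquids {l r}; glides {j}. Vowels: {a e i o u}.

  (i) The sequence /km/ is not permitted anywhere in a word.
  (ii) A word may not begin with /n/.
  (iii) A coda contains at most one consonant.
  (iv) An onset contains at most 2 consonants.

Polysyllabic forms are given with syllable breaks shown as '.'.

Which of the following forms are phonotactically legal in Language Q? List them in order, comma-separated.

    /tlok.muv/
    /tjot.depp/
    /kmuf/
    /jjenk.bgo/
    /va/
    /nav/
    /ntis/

/tlok.muv/ — violates constraint (i): contains banned sequence /km/ → phonotactically illegal
/tjot.depp/ — violates constraint (iii): syllable 2 coda /pp/ has 2 consonants (> 1) → phonotactically illegal
/kmuf/ — violates constraint (i): contains banned sequence /km/ → phonotactically illegal
/jjenk.bgo/ — violates constraint (iii): syllable 1 coda /nk/ has 2 consonants (> 1) → phonotactically illegal
/va/ — σ1 onset /v/, coda /∅/ ok → phonotactically legal
/nav/ — violates constraint (ii): word begins with /n/ → phonotactically illegal
/ntis/ — violates constraint (ii): word begins with /n/ → phonotactically illegal

/va/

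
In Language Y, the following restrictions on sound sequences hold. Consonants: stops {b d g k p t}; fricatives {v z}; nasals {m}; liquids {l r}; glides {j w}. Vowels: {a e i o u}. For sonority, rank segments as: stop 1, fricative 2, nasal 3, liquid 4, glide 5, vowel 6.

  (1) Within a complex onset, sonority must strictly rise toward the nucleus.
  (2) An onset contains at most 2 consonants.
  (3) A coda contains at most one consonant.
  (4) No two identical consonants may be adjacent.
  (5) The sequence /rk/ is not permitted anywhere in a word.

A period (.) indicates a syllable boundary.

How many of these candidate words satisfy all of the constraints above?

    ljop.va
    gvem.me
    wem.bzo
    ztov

2

ljop.va — σ1 onset /lj/ (4→5 rises), coda /p/ ok; σ2 onset /v/, coda /∅/ ok → permitted
gvem.me — violates constraint 4: adjacent identical consonants /mm/ → not permitted
wem.bzo — σ1 onset /w/, coda /m/ ok; σ2 onset /bz/ (1→2 rises), coda /∅/ ok → permitted
ztov — violates constraint 1: syllable 1 onset /zt/: /z/ (fricative, 2) → /t/ (stop, 1) does not rise → not permitted
Permitted: ljop.va, wem.bzo → 2.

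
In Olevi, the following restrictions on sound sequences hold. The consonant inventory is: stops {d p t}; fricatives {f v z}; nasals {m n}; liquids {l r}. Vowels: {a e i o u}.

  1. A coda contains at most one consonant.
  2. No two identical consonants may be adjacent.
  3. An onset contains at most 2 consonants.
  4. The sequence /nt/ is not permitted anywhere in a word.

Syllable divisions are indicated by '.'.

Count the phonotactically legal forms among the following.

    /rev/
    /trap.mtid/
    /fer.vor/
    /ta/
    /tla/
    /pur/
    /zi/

7

/rev/ — σ1 onset /r/, coda /v/ ok → phonotactically legal
/trap.mtid/ — σ1 onset /tr/ (2C), coda /p/ ok; σ2 onset /mt/ (2C), coda /d/ ok → phonotactically legal
/fer.vor/ — σ1 onset /f/, coda /r/ ok; σ2 onset /v/, coda /r/ ok → phonotactically legal
/ta/ — σ1 onset /t/, coda /∅/ ok → phonotactically legal
/tla/ — σ1 onset /tl/ (2C), coda /∅/ ok → phonotactically legal
/pur/ — σ1 onset /p/, coda /r/ ok → phonotactically legal
/zi/ — σ1 onset /z/, coda /∅/ ok → phonotactically legal
Phonotactically legal: /rev/, /trap.mtid/, /fer.vor/, /ta/, /tla/, /pur/, /zi/ → 7.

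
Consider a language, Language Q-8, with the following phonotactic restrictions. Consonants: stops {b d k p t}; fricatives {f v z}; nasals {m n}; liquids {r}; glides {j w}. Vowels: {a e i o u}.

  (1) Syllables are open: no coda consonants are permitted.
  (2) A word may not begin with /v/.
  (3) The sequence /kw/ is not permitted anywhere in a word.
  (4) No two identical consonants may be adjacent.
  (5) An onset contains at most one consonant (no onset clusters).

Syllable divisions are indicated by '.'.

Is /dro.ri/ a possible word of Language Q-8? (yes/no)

/dro.ri/ — violates constraint 5: syllable 1 onset /dr/ has 2 consonants (> 1) → illicit

no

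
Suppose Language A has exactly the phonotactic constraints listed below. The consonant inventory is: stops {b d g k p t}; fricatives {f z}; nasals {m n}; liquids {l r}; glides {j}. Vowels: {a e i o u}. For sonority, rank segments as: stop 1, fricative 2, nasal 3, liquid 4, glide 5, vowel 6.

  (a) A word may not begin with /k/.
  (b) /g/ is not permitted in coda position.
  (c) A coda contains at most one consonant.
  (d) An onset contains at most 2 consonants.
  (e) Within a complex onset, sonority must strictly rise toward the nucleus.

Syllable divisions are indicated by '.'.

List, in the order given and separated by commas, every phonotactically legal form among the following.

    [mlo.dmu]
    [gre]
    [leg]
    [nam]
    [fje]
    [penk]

[mlo.dmu], [gre], [nam], [fje]

[mlo.dmu] — σ1 onset /ml/ (3→4 rises), coda /∅/ ok; σ2 onset /dm/ (1→3 rises), coda /∅/ ok → phonotactically legal
[gre] — σ1 onset /gr/ (1→4 rises), coda /∅/ ok → phonotactically legal
[leg] — violates constraint (b): syllable 1 coda contains /g/ → phonotactically illegal
[nam] — σ1 onset /n/, coda /m/ ok → phonotactically legal
[fje] — σ1 onset /fj/ (2→5 rises), coda /∅/ ok → phonotactically legal
[penk] — violates constraint (c): syllable 1 coda /nk/ has 2 consonants (> 1) → phonotactically illegal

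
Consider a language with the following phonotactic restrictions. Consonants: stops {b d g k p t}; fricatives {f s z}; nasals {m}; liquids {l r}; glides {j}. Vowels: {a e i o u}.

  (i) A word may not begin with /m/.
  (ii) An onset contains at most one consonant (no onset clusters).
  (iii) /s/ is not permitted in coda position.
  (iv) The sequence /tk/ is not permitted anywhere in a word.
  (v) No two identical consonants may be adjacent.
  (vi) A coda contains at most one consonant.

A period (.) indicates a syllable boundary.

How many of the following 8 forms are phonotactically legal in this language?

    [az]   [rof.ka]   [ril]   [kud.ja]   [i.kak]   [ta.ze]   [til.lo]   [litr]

[az] — σ1 onset /∅/, coda /z/ ok → phonotactically legal
[rof.ka] — σ1 onset /r/, coda /f/ ok; σ2 onset /k/, coda /∅/ ok → phonotactically legal
[ril] — σ1 onset /r/, coda /l/ ok → phonotactically legal
[kud.ja] — σ1 onset /k/, coda /d/ ok; σ2 onset /j/, coda /∅/ ok → phonotactically legal
[i.kak] — σ1 onset /∅/, coda /∅/ ok; σ2 onset /k/, coda /k/ ok → phonotactically legal
[ta.ze] — σ1 onset /t/, coda /∅/ ok; σ2 onset /z/, coda /∅/ ok → phonotactically legal
[til.lo] — violates constraint (v): adjacent identical consonants /ll/ → phonotactically illegal
[litr] — violates constraint (vi): syllable 1 coda /tr/ has 2 consonants (> 1) → phonotactically illegal
Phonotactically legal: [az], [rof.ka], [ril], [kud.ja], [i.kak], [ta.ze] → 6.

6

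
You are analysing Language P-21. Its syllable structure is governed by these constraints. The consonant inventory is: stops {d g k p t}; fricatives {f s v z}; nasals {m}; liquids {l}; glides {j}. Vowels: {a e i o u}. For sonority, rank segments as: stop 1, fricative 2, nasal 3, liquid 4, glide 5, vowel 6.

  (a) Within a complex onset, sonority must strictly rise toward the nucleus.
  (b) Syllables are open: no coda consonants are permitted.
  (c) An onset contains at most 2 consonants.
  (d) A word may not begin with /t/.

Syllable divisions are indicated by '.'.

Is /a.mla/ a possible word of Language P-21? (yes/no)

yes

/a.mla/ — σ1 onset /∅/, coda /∅/ ok; σ2 onset /ml/ (3→4 rises), coda /∅/ ok → well-formed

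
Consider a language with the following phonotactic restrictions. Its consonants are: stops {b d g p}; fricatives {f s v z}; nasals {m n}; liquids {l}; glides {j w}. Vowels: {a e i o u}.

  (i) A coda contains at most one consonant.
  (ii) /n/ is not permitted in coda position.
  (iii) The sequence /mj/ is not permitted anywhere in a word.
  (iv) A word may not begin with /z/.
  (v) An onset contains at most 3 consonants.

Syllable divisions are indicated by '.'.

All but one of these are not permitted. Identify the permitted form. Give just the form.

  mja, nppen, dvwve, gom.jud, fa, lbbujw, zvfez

mja — violates constraint (iii): contains banned sequence /mj/ → not permitted
nppen — violates constraint (ii): syllable 1 coda contains /n/ → not permitted
dvwve — violates constraint (v): syllable 1 onset /dvwv/ has 4 consonants (> 3) → not permitted
gom.jud — violates constraint (iii): contains banned sequence /mj/ → not permitted
fa — σ1 onset /f/, coda /∅/ ok → permitted
lbbujw — violates constraint (i): syllable 1 coda /jw/ has 2 consonants (> 1) → not permitted
zvfez — violates constraint (iv): word begins with /z/ → not permitted

fa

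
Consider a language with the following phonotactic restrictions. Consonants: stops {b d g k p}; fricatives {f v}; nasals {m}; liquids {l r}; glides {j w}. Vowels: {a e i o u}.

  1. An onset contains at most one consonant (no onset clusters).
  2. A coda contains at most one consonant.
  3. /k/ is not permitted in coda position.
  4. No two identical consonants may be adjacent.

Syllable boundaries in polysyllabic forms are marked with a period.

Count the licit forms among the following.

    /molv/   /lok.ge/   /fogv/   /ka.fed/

1

/molv/ — violates constraint 2: syllable 1 coda /lv/ has 2 consonants (> 1) → illicit
/lok.ge/ — violates constraint 3: syllable 1 coda contains /k/ → illicit
/fogv/ — violates constraint 2: syllable 1 coda /gv/ has 2 consonants (> 1) → illicit
/ka.fed/ — σ1 onset /k/, coda /∅/ ok; σ2 onset /f/, coda /d/ ok → licit
Licit: /ka.fed/ → 1.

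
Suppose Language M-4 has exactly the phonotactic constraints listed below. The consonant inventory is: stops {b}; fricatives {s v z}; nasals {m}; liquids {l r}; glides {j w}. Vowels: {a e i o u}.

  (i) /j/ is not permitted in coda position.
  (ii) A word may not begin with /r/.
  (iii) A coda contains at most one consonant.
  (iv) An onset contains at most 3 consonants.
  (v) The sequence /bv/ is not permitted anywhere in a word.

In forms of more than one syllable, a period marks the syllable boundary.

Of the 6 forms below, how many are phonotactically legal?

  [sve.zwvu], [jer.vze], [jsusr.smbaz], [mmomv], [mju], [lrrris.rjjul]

[sve.zwvu] — σ1 onset /sv/ (2C), coda /∅/ ok; σ2 onset /zwv/ (3C), coda /∅/ ok → phonotactically legal
[jer.vze] — σ1 onset /j/, coda /r/ ok; σ2 onset /vz/ (2C), coda /∅/ ok → phonotactically legal
[jsusr.smbaz] — violates constraint (iii): syllable 1 coda /sr/ has 2 consonants (> 1) → phonotactically illegal
[mmomv] — violates constraint (iii): syllable 1 coda /mv/ has 2 consonants (> 1) → phonotactically illegal
[mju] — σ1 onset /mj/ (2C), coda /∅/ ok → phonotactically legal
[lrrris.rjjul] — violates constraint (iv): syllable 1 onset /lrrr/ has 4 consonants (> 3) → phonotactically illegal
Phonotactically legal: [sve.zwvu], [jer.vze], [mju] → 3.

3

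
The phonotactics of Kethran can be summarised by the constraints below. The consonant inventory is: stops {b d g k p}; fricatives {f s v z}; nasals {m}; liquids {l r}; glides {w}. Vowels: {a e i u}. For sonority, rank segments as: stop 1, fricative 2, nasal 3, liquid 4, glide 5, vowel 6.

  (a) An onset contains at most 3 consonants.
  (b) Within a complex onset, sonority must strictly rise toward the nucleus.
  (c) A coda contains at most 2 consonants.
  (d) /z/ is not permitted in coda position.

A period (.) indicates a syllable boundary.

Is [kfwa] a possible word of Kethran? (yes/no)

yes

[kfwa] — σ1 onset /kfw/ (1→2→5 rises), coda /∅/ ok → permitted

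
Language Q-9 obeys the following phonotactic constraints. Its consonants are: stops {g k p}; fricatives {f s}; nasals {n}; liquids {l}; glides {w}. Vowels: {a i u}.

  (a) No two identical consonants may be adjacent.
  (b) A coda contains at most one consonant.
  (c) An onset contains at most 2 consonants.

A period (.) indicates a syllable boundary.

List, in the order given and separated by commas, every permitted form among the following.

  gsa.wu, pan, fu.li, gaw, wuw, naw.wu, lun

gsa.wu — σ1 onset /gs/ (2C), coda /∅/ ok; σ2 onset /w/, coda /∅/ ok → permitted
pan — σ1 onset /p/, coda /n/ ok → permitted
fu.li — σ1 onset /f/, coda /∅/ ok; σ2 onset /l/, coda /∅/ ok → permitted
gaw — σ1 onset /g/, coda /w/ ok → permitted
wuw — σ1 onset /w/, coda /w/ ok → permitted
naw.wu — violates constraint (a): adjacent identical consonants /ww/ → not permitted
lun — σ1 onset /l/, coda /n/ ok → permitted

gsa.wu, pan, fu.li, gaw, wuw, lun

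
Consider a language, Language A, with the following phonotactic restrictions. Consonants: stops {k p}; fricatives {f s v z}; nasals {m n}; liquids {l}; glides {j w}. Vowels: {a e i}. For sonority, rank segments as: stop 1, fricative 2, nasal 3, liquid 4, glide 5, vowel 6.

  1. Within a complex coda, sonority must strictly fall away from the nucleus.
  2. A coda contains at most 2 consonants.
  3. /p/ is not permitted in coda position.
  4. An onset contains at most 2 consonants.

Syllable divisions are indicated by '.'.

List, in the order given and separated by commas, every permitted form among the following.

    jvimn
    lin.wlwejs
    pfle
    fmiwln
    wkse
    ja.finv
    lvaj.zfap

ja.finv

jvimn — violates constraint 1: syllable 1 coda /mn/: /m/ (nasal, 3) → /n/ (nasal, 3) does not fall → not permitted
lin.wlwejs — violates constraint 4: syllable 2 onset /wlw/ has 3 consonants (> 2) → not permitted
pfle — violates constraint 4: syllable 1 onset /pfl/ has 3 consonants (> 2) → not permitted
fmiwln — violates constraint 2: syllable 1 coda /wln/ has 3 consonants (> 2) → not permitted
wkse — violates constraint 4: syllable 1 onset /wks/ has 3 consonants (> 2) → not permitted
ja.finv — σ1 onset /j/, coda /∅/ ok; σ2 onset /f/, coda /nv/ (3→2 falls) ok → permitted
lvaj.zfap — violates constraint 3: syllable 2 coda contains /p/ → not permitted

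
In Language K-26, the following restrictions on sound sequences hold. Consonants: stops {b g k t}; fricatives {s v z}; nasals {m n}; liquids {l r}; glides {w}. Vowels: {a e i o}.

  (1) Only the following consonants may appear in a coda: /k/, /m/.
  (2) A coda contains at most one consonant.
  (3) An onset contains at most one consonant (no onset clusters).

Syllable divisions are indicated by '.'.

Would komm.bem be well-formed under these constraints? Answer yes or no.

komm.bem — violates constraint 2: syllable 1 coda /mm/ has 2 consonants (> 1) → ill-formed

no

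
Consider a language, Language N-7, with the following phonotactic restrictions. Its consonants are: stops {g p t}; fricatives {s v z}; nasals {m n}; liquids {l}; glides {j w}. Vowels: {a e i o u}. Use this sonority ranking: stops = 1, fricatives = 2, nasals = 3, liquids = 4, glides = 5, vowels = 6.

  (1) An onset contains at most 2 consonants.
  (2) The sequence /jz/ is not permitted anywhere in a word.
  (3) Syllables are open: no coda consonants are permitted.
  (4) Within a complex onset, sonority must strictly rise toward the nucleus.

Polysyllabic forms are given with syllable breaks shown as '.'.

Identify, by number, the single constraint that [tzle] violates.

[tzle]: syllable 1 onset /tzl/ has 3 consonants (> 2).
This is a violation of constraint 1: "An onset contains at most 2 consonants."
The remaining constraints (2, 3, 4) are satisfied.

1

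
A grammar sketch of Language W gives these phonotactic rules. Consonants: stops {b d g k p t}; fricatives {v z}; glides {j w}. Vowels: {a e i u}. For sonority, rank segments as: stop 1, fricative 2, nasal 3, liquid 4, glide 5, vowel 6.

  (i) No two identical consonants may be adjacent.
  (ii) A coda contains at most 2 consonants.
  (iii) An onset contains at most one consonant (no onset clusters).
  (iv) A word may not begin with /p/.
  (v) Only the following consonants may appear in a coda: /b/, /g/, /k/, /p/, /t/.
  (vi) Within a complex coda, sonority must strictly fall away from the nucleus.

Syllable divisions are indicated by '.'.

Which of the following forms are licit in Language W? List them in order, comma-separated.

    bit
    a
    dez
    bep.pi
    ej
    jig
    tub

bit, a, jig, tub

bit — σ1 onset /b/, coda /t/ ok → licit
a — σ1 onset /∅/, coda /∅/ ok → licit
dez — violates constraint (v): syllable 1 coda contains /z/, which is not a licensed coda consonant → illicit
bep.pi — violates constraint (i): adjacent identical consonants /pp/ → illicit
ej — violates constraint (v): syllable 1 coda contains /j/, which is not a licensed coda consonant → illicit
jig — σ1 onset /j/, coda /g/ ok → licit
tub — σ1 onset /t/, coda /b/ ok → licit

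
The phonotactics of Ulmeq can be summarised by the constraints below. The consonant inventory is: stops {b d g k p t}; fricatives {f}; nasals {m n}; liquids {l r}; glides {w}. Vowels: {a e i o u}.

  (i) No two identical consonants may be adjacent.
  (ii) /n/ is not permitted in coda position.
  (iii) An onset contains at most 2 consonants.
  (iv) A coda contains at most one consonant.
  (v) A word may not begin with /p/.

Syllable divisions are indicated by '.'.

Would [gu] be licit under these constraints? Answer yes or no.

[gu] — σ1 onset /g/, coda /∅/ ok → licit

yes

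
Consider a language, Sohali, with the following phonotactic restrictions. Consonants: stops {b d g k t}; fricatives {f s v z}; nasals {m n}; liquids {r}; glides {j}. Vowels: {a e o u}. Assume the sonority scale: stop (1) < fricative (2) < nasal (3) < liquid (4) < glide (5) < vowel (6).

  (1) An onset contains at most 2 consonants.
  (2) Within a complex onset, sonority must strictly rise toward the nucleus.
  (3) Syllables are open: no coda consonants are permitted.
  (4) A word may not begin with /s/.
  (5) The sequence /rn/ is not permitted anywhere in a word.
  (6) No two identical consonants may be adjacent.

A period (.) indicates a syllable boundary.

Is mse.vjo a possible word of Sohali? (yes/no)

mse.vjo — violates constraint 2: syllable 1 onset /ms/: /m/ (nasal, 3) → /s/ (fricative, 2) does not rise → illicit

no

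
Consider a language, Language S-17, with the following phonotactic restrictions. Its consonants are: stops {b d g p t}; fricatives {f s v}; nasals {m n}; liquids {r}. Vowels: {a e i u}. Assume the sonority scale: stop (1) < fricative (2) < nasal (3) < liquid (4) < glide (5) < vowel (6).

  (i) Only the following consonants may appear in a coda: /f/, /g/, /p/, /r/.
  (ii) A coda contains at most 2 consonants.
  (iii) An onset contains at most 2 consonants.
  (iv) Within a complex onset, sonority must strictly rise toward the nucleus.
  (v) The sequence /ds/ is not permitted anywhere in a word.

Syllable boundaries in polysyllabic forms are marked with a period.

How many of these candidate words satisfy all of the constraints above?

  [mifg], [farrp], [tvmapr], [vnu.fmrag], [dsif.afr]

[mifg] — σ1 onset /m/, coda /fg/ (2C) ok → well-formed
[farrp] — violates constraint (ii): syllable 1 coda /rrp/ has 3 consonants (> 2) → ill-formed
[tvmapr] — violates constraint (iii): syllable 1 onset /tvm/ has 3 consonants (> 2) → ill-formed
[vnu.fmrag] — violates constraint (iii): syllable 2 onset /fmr/ has 3 consonants (> 2) → ill-formed
[dsif.afr] — violates constraint (v): contains banned sequence /ds/ → ill-formed
Well-formed: [mifg] → 1.

1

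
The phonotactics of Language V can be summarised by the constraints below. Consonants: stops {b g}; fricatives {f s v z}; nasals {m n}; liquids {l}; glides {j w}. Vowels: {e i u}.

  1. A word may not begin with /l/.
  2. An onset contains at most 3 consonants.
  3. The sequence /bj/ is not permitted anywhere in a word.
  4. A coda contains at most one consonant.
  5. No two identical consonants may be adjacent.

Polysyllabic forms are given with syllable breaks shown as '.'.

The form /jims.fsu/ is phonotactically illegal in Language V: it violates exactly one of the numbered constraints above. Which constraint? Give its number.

/jims.fsu/: syllable 1 coda /ms/ has 2 consonants (> 1).
This is a violation of constraint 4: "A coda contains at most one consonant."
The remaining constraints (1, 2, 3, 5) are satisfied.

4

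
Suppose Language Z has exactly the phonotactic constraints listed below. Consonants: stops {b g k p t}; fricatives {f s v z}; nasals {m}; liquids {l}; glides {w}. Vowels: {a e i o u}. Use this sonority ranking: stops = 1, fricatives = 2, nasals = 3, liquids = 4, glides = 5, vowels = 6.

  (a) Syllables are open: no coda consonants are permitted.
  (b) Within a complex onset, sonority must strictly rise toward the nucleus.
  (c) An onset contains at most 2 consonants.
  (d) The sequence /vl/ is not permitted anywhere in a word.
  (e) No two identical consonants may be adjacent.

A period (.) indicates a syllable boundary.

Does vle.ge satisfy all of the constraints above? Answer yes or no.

vle.ge — violates constraint (d): contains banned sequence /vl/ → phonotactically illegal

no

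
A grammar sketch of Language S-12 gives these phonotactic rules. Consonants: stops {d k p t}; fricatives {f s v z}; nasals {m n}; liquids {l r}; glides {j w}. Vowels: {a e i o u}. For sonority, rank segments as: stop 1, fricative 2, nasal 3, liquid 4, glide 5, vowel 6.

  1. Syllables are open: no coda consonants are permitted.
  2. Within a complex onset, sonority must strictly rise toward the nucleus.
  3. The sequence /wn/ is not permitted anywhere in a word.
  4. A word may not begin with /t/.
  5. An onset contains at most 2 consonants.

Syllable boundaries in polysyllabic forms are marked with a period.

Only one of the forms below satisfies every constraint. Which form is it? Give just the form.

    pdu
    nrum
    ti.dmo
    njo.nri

njo.nri

pdu — violates constraint 2: syllable 1 onset /pd/: /p/ (stop, 1) → /d/ (stop, 1) does not rise → phonotactically illegal
nrum — violates constraint 1: syllable 1 coda /m/ has 1 consonant (> 0) → phonotactically illegal
ti.dmo — violates constraint 4: word begins with /t/ → phonotactically illegal
njo.nri — σ1 onset /nj/ (3→5 rises), coda /∅/ ok; σ2 onset /nr/ (3→4 rises), coda /∅/ ok → phonotactically legal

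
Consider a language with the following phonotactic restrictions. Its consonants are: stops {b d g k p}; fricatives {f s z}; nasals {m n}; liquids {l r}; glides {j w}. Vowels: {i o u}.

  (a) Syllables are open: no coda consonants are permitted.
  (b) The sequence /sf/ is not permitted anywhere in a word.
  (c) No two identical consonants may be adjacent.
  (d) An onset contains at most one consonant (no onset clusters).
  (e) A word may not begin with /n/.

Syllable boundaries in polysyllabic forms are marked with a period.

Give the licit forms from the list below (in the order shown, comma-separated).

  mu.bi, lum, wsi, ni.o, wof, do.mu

mu.bi, do.mu

mu.bi — σ1 onset /m/, coda /∅/ ok; σ2 onset /b/, coda /∅/ ok → licit
lum — violates constraint (a): syllable 1 coda /m/ has 1 consonant (> 0) → illicit
wsi — violates constraint (d): syllable 1 onset /ws/ has 2 consonants (> 1) → illicit
ni.o — violates constraint (e): word begins with /n/ → illicit
wof — violates constraint (a): syllable 1 coda /f/ has 1 consonant (> 0) → illicit
do.mu — σ1 onset /d/, coda /∅/ ok; σ2 onset /m/, coda /∅/ ok → licit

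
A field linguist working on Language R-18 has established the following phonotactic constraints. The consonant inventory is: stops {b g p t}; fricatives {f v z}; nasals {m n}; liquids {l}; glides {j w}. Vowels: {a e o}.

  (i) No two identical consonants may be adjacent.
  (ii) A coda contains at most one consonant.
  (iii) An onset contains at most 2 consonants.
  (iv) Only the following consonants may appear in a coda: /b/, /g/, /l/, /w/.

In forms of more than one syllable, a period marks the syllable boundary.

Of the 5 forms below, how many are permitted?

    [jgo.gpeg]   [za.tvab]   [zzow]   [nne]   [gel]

[jgo.gpeg] — σ1 onset /jg/ (2C), coda /∅/ ok; σ2 onset /gp/ (2C), coda /g/ ok → permitted
[za.tvab] — σ1 onset /z/, coda /∅/ ok; σ2 onset /tv/ (2C), coda /b/ ok → permitted
[zzow] — violates constraint (i): adjacent identical consonants /zz/ → not permitted
[nne] — violates constraint (i): adjacent identical consonants /nn/ → not permitted
[gel] — σ1 onset /g/, coda /l/ ok → permitted
Permitted: [jgo.gpeg], [za.tvab], [gel] → 3.

3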